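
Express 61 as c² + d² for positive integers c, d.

We need to find integers c, d > 0 such that c² + d² = 61.
Trying c = 5: d² = 61 - 5² = 61 - 25 = 36
d = 6
Check: 5² + 6² = 25 + 36 = 61 ✓

61 = 5² + 6²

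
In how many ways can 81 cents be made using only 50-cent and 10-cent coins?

We need non-negative integers (x, y) with 50x + 10y = 81.
For each x from 0 to 1, check if (81 - 50x) is a non-negative multiple of 10.
Solutions (x, y): none
Count: 0

0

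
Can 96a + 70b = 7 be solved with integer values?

Step 1: Compute gcd(96, 70).
gcd(96, 70) = 2

Step 2: Check divisibility.
Does 2 divide 7? 7 = 2 x 3 + 1, so no.

By the theorem on linear Diophantine equations, 96a + 70b = 7 has integer solutions if and only if gcd(96, 70) divides 7. Since 2 does not divide 7, no solutions exist.

No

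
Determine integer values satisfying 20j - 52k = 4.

Step 1: Check solvability.
gcd(20, 52) = 4
Since 4 divides 4, solutions exist.

Step 2: Apply extended Euclidean algorithm to find gcd.
We find integers such that 20*x0 + 52*y0 = 4

Step 3: Scale the particular solution.
Multiply by 4/4 = 1:
j = -5, k = -2

Step 4: Verify.
20*(-5) - 52*(-2) = 4 = 4 ✓

j = -5, k = -2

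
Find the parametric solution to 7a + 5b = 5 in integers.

Step 1: Compute gcd(7, 5) = 1.
Since 1 divides 5, solutions exist.

Step 2: Find a particular solution using extended Euclidean algorithm.
We get a₀ = -10, b₀ = 15.
Check: 7*-10 + 5*15 = 5 = 5 ✓

Step 3: Write the general solution.
a = -10 + (5/1)t = -10 + 5t
b = 15 - (7/1)t = 15 - 7t
for any integer t.

a = -10 + 5t, b = 15 - 7t for integer t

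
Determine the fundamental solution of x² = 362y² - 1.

We need x² = 362y² - 1. Try successive y:
y = 1: x² = 362·1² - 1 = 361 = 19² ✓
Check: 19² - 362·1² = 361 - 362 = -1 ✓

x = 19, y = 1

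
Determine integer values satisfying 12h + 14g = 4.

Step 1: Check solvability.
gcd(12, 14) = 2
Since 2 divides 4, solutions exist.

Step 2: Apply extended Euclidean algorithm to find gcd.
We find integers such that 12*x0 + 14*y0 = 2

Step 3: Scale the particular solution.
Multiply by 4/2 = 2:
h = -2, g = 2

Step 4: Verify.
12*(-2) + 14*(2) = 4 = 4 ✓

h = -2, g = 2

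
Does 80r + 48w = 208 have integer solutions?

Step 1: Compute gcd(80, 48).
gcd(80, 48) = 16

Step 2: Check divisibility.
Does 16 divide 208? 208 = 16 x 13, so yes.

By the theorem on linear Diophantine equations, 80r + 48w = 208 has integer solutions if and only if gcd(80, 48) divides 208. Since 16 | 208, solutions exist.

Yes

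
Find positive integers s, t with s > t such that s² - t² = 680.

Factor: s² - t² = (s+t)(s-t) = 680.
We need two factors of 680 with the same parity.
Use s+t = 340 and s-t = 2 (product 340·2 = 680).
Adding: 2s = 342, so s = 171.
Subtracting: 2t = 338, so t = 169.
Check: 171² - 169² = 29241 - 28561 = 680 ✓

s = 171, t = 169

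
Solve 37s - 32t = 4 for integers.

Step 1: Check solvability.
gcd(37, 32) = 1
Since 1 divides 4, solutions exist.

Step 2: Apply extended Euclidean algorithm to find gcd.
We find integers such that 37*x0 + 32*y0 = 1

Step 3: Scale the particular solution.
Multiply by 4/1 = 4:
s = 52, t = 60

Step 4: Verify.
37*(52) - 32*(60) = 4 = 4 ✓

s = 52, t = 60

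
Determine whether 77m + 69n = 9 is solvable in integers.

Step 1: Compute gcd(77, 69).
gcd(77, 69) = 1

Step 2: Check divisibility.
Does 1 divide 9? 9 = 1 x 9, so yes.

By the theorem on linear Diophantine equations, 77m + 69n = 9 has integer solutions if and only if gcd(77, 69) divides 9. Since 1 | 9, solutions exist.

Yes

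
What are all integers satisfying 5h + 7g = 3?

Step 1: Compute gcd(5, 7) = 1.
Since 1 divides 3, solutions exist.

Step 2: Find a particular solution using extended Euclidean algorithm.
We get h₀ = 9, g₀ = -6.
Check: 5*9 + 7*-6 = 3 = 3 ✓

Step 3: Write the general solution.
h = 9 + (7/1)t = 9 + 7t
g = -6 - (5/1)t = -6 - 5t
for any integer t.

h = 9 + 7t, g = -6 - 5t for integer t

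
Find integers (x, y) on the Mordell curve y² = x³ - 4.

Try small integer x values and check whether x³ - 4 is a perfect square.
x = 2: x³ - 4 = 2³ - 4 = 8 - 4 = 4
Is 4 a perfect square? 2² = 4 ✓
So (x, y) = (2, 2) is a solution.

x = 2, y = 2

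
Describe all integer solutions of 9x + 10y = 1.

Step 1: Compute gcd(9, 10) = 1.
Since 1 divides 1, solutions exist.

Step 2: Find a particular solution using extended Euclidean algorithm.
We get x₀ = -1, y₀ = 1.
Check: 9*-1 + 10*1 = 1 = 1 ✓

Step 3: Write the general solution.
x = -1 + (10/1)t = -1 + 10t
y = 1 - (9/1)t = 1 - 9t
for any integer t.

x = -1 + 10t, y = 1 - 9t for integer t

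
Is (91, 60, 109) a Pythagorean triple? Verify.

Compute a² + b² = 91² + 60² = 8281 + 3600 = 11881
Compute c² = 109² = 11881
Since 11881 = 11881, confirmed.

Yes, it is a Pythagorean triple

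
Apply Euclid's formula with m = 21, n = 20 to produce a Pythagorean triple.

a = m² - n² = 21² - 20² = 441 - 400 = 41
b = 2mn = 2·21·20 = 840
c = m² + n² = 441 + 400 = 841
Verify: 41² + 840² = 1681 + 705600 = 707281 = 841² ✓

(41, 840, 841)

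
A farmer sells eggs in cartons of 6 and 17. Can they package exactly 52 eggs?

We need non-negative a, b with 6a + 17b = 52.
gcd(6, 17) = 1 divides 52.
Try a = 3: 17b = 52 - 18 = 34, so b = 2.
One way: 3 cartons of 6 and 2 cartons of 17.

Yes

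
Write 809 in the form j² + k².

We need to find integers j, k > 0 such that j² + k² = 809.
Trying j = 5: k² = 809 - 5² = 809 - 25 = 784
k = 28
Check: 5² + 28² = 25 + 784 = 809 ✓

809 = 5² + 28²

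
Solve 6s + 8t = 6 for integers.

Step 1: Check solvability.
gcd(6, 8) = 2
Since 2 divides 6, solutions exist.

Step 2: Apply extended Euclidean algorithm to find gcd.
We find integers such that 6*x0 + 8*y0 = 2

Step 3: Scale the particular solution.
Multiply by 6/2 = 3:
s = -3, t = 3

Step 4: Verify.
6*(-3) + 8*(3) = 6 = 6 ✓

s = -3, t = 3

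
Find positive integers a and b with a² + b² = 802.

We need to find integers a, b > 0 such that a² + b² = 802.
Trying a = 19: b² = 802 - 19² = 802 - 361 = 441
b = 21
Check: 19² + 21² = 361 + 441 = 802 ✓

802 = 19² + 21²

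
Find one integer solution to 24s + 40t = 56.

Step 1: Check solvability.
gcd(24, 40) = 8
Since 8 divides 56, solutions exist.

Step 2: Apply extended Euclidean algorithm to find gcd.
We find integers such that 24*x0 + 40*y0 = 8

Step 3: Scale the particular solution.
Multiply by 56/8 = 7:
s = 14, t = -7

Step 4: Verify.
24*(14) + 40*(-7) = 56 = 56 ✓

s = 14, t = -7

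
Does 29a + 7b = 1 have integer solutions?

Step 1: Compute gcd(29, 7).
gcd(29, 7) = 1

Step 2: Check divisibility.
Does 1 divide 1? 1 = 1 x 1, so yes.

By the theorem on linear Diophantine equations, 29a + 7b = 1 has integer solutions if and only if gcd(29, 7) divides 1. Since 1 | 1, solutions exist.

Yes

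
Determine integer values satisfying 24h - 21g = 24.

Step 1: Check solvability.
gcd(24, 21) = 3
Since 3 divides 24, solutions exist.

Step 2: Apply extended Euclidean algorithm to find gcd.
We find integers such that 24*x0 + 21*y0 = 3

Step 3: Scale the particular solution.
Multiply by 24/3 = 8:
h = 8, g = 8

Step 4: Verify.
24*(8) - 21*(8) = 24 = 24 ✓

h = 8, g = 8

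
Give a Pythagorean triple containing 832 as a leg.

We need the other leg and hypotenuse such that 832² + x² = c².
Take x = 1224, c = 1480: 832² + 1224² = 692224 + 1498176 = 2190400 = 1480² ✓
Triple: (1224, 832, 1480)

(1224, 832, 1480)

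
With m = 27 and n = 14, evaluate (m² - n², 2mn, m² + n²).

a = m² - n² = 729 - 196 = 533
b = 2mn = 2·27·14 = 756
c = m² + n² = 729 + 196 = 925
Verify: 533² + 756² = 284089 + 571536 = 855625 = 925² ✓

(533, 756, 925)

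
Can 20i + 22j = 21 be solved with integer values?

Step 1: Compute gcd(20, 22).
gcd(20, 22) = 2

Step 2: Check divisibility.
Does 2 divide 21? 21 = 2 x 10 + 1, so no.

By the theorem on linear Diophantine equations, 20i + 22j = 21 has integer solutions if and only if gcd(20, 22) divides 21. Since 2 does not divide 21, no solutions exist.

No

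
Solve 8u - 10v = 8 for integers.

Step 1: Check solvability.
gcd(8, 10) = 2
Since 2 divides 8, solutions exist.

Step 2: Apply extended Euclidean algorithm to find gcd.
We find integers such that 8*x0 + 10*y0 = 2

Step 3: Scale the particular solution.
Multiply by 8/2 = 4:
u = -4, v = -4

Step 4: Verify.
8*(-4) - 10*(-4) = 8 = 8 ✓

u = -4, v = -4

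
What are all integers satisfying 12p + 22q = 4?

Step 1: Compute gcd(12, 22) = 2.
Since 2 divides 4, solutions exist.

Step 2: Find a particular solution using extended Euclidean algorithm.
We get p₀ = 4, q₀ = -2.
Check: 12*4 + 22*-2 = 4 = 4 ✓

Step 3: Write the general solution.
p = 4 + (22/2)t = 4 + 11t
q = -2 - (12/2)t = -2 - 6t
for any integer t.

p = 4 + 11t, q = -2 - 6t for integer t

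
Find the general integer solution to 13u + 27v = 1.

Step 1: Compute gcd(13, 27) = 1.
Since 1 divides 1, solutions exist.

Step 2: Find a particular solution using extended Euclidean algorithm.
We get u₀ = -2, v₀ = 1.
Check: 13*-2 + 27*1 = 1 = 1 ✓

Step 3: Write the general solution.
u = -2 + (27/1)t = -2 + 27t
v = 1 - (13/1)t = 1 - 13t
for any integer t.

u = -2 + 27t, v = 1 - 13t for integer t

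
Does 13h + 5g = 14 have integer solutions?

Step 1: Compute gcd(13, 5).
gcd(13, 5) = 1

Step 2: Check divisibility.
Does 1 divide 14? 14 = 1 x 14, so yes.

By the theorem on linear Diophantine equations, 13h + 5g = 14 has integer solutions if and only if gcd(13, 5) divides 14. Since 1 | 14, solutions exist.

Yes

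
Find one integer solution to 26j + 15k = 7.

Step 1: Check solvability.
gcd(26, 15) = 1
Since 1 divides 7, solutions exist.

Step 2: Apply extended Euclidean algorithm to find gcd.
We find integers such that 26*x0 + 15*y0 = 1

Step 3: Scale the particular solution.
Multiply by 7/1 = 7:
j = -28, k = 49

Step 4: Verify.
26*(-28) + 15*(49) = 7 = 7 ✓

j = -28, k = 49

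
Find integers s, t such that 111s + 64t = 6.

Step 1: Check solvability.
gcd(111, 64) = 1
Since 1 divides 6, solutions exist.

Step 2: Apply extended Euclidean algorithm to find gcd.
We find integers such that 111*x0 + 64*y0 = 1

Step 3: Scale the particular solution.
Multiply by 6/1 = 6:
s = 90, t = -156

Step 4: Verify.
111*(90) + 64*(-156) = 6 = 6 ✓

s = 90, t = -156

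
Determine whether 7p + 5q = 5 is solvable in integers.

Step 1: Compute gcd(7, 5).
gcd(7, 5) = 1

Step 2: Check divisibility.
Does 1 divide 5? 5 = 1 x 5, so yes.

By the theorem on linear Diophantine equations, 7p + 5q = 5 has integer solutions if and only if gcd(7, 5) divides 5. Since 1 | 5, solutions exist.

Yes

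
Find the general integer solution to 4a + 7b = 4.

Step 1: Compute gcd(4, 7) = 1.
Since 1 divides 4, solutions exist.

Step 2: Find a particular solution using extended Euclidean algorithm.
We get a₀ = 8, b₀ = -4.
Check: 4*8 + 7*-4 = 4 = 4 ✓

Step 3: Write the general solution.
a = 8 + (7/1)t = 8 + 7t
b = -4 - (4/1)t = -4 - 4t
for any integer t.

a = 8 + 7t, b = -4 - 4t for integer t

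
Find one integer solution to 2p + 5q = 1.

Step 1: Check solvability.
gcd(2, 5) = 1
Since 1 divides 1, solutions exist.

Step 2: Apply extended Euclidean algorithm to find gcd.
We find integers such that 2*x0 + 5*y0 = 1

Step 3: Scale the particular solution.
Multiply by 1/1 = 1:
p = -2, q = 1

Step 4: Verify.
2*(-2) + 5*(1) = 1 = 1 ✓

p = -2, q = 1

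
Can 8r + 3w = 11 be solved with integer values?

Step 1: Compute gcd(8, 3).
gcd(8, 3) = 1

Step 2: Check divisibility.
Does 1 divide 11? 11 = 1 x 11, so yes.

By the theorem on linear Diophantine equations, 8r + 3w = 11 has integer solutions if and only if gcd(8, 3) divides 11. Since 1 | 11, solutions exist.

Yes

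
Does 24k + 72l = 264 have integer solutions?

Step 1: Compute gcd(24, 72).
gcd(24, 72) = 24

Step 2: Check divisibility.
Does 24 divide 264? 264 = 24 x 11, so yes.

By the theorem on linear Diophantine equations, 24k + 72l = 264 has integer solutions if and only if gcd(24, 72) divides 264. Since 24 | 264, solutions exist.

Yes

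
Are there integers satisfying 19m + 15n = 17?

Step 1: Compute gcd(19, 15).
gcd(19, 15) = 1

Step 2: Check divisibility.
Does 1 divide 17? 17 = 1 x 17, so yes.

By the theorem on linear Diophantine equations, 19m + 15n = 17 has integer solutions if and only if gcd(19, 15) divides 17. Since 1 | 17, solutions exist.

Yes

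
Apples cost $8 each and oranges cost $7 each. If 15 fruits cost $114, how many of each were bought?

Let a = apples, o = oranges.
a + o = 15
8a + 7o = 114
Substitute o = 15 - a:
8a + 7(15 - a) = 114
(8 - 7)a = 114 - 105
1a = 9
a = 9, o = 15 - 9 = 6

Apples: 9, Oranges: 6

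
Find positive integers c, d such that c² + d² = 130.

Search for c with 130 - c² a perfect square.
c = 3: 130 - 3² = 130 - 9 = 121 = 11² ✓
So c = 3, d = 11.

c = 3, d = 11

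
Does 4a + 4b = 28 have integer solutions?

Step 1: Compute gcd(4, 4).
gcd(4, 4) = 4

Step 2: Check divisibility.
Does 4 divide 28? 28 = 4 x 7, so yes.

By the theorem on linear Diophantine equations, 4a + 4b = 28 has integer solutions if and only if gcd(4, 4) divides 28. Since 4 | 28, solutions exist.

Yes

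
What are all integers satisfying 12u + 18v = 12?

Step 1: Compute gcd(12, 18) = 6.
Since 6 divides 12, solutions exist.

Step 2: Find a particular solution using extended Euclidean algorithm.
We get u₀ = -2, v₀ = 2.
Check: 12*-2 + 18*2 = 12 = 12 ✓

Step 3: Write the general solution.
u = -2 + (18/6)t = -2 + 3t
v = 2 - (12/6)t = 2 - 2t
for any integer t.

u = -2 + 3t, v = 2 - 2t for integer t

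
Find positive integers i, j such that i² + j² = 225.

Search for i with 225 - i² a perfect square.
i = 9: 225 - 9² = 225 - 81 = 144 = 12² ✓
So i = 9, j = 12.

i = 9, j = 12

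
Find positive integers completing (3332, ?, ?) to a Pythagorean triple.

We need the other leg and hypotenuse such that 3332² + x² = c².
Take x = 651, c = 3395: 3332² + 651² = 11102224 + 423801 = 11526025 = 3395² ✓
Triple: (651, 3332, 3395)

(651, 3332, 3395)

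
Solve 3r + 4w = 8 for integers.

Step 1: Check solvability.
gcd(3, 4) = 1
Since 1 divides 8, solutions exist.

Step 2: Apply extended Euclidean algorithm to find gcd.
We find integers such that 3*x0 + 4*y0 = 1

Step 3: Scale the particular solution.
Multiply by 8/1 = 8:
r = -8, w = 8

Step 4: Verify.
3*(-8) + 4*(8) = 8 = 8 ✓

r = -8, w = 8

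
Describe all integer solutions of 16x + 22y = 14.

Step 1: Compute gcd(16, 22) = 2.
Since 2 divides 14, solutions exist.

Step 2: Find a particular solution using extended Euclidean algorithm.
We get x₀ = -28, y₀ = 21.
Check: 16*-28 + 22*21 = 14 = 14 ✓

Step 3: Write the general solution.
x = -28 + (22/2)t = -28 + 11t
y = 21 - (16/2)t = 21 - 8t
for any integer t.

x = -28 + 11t, y = 21 - 8t for integer t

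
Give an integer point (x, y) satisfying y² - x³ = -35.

Try small integer x values and check whether x³ - 35 is a perfect square.
x = 11: x³ - 35 = 11³ - 35 = 1331 - 35 = 1296
Is 1296 a perfect square? 36² = 1296 ✓
So (x, y) = (11, -36) is a solution.

x = 11, y = -36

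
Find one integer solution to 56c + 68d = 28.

Step 1: Check solvability.
gcd(56, 68) = 4
Since 4 divides 28, solutions exist.

Step 2: Apply extended Euclidean algorithm to find gcd.
We find integers such that 56*x0 + 68*y0 = 4

Step 3: Scale the particular solution.
Multiply by 28/4 = 7:
c = -42, d = 35

Step 4: Verify.
56*(-42) + 68*(35) = 28 = 28 ✓

c = -42, d = 35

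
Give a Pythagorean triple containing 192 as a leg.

We need the other leg and hypotenuse such that 192² + x² = c².
Take x = 220, c = 292: 192² + 220² = 36864 + 48400 = 85264 = 292² ✓
Triple: (220, 192, 292)

(220, 192, 292)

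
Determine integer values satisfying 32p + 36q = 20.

Step 1: Check solvability.
gcd(32, 36) = 4
Since 4 divides 20, solutions exist.

Step 2: Apply extended Euclidean algorithm to find gcd.
We find integers such that 32*x0 + 36*y0 = 4

Step 3: Scale the particular solution.
Multiply by 20/4 = 5:
p = -5, q = 5

Step 4: Verify.
32*(-5) + 36*(5) = 20 = 20 ✓

p = -5, q = 5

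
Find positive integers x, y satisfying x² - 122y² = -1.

We need x² = 122y² - 1. Try successive y:
y = 1: x² = 122·1² - 1 = 121 = 11² ✓
Check: 11² - 122·1² = 121 - 122 = -1 ✓

x = 11, y = 1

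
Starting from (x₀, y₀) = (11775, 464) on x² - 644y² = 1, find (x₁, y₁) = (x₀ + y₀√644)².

Solutions to x² - Dy² = 1 are generated by powers of (x₀ + y₀√D).
The next solution satisfies x₁ + y₁√644 = (x₀ + y₀√644)², giving:
x₁ = x₀² + 644y₀² = 11775² + 644·464² = 138650625 + 138650624 = 277301249
y₁ = 2x₀y₀ = 2·11775·464 = 10927200

Verify: 277301249² - 644·10927200² = 76895982696960001 - 76895982696960000 = 1 ✓

x = 277301249, y = 10927200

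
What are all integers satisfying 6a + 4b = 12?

Step 1: Compute gcd(6, 4) = 2.
Since 2 divides 12, solutions exist.

Step 2: Find a particular solution using extended Euclidean algorithm.
We get a₀ = 6, b₀ = -6.
Check: 6*6 + 4*-6 = 12 = 12 ✓

Step 3: Write the general solution.
a = 6 + (4/2)t = 6 + 2t
b = -6 - (6/2)t = -6 - 3t
for any integer t.

a = 6 + 2t, b = -6 - 3t for integer t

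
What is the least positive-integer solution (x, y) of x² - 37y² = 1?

We seek the smallest positive integers (x, y) with x² - 37y² = 1, i.e., x² = 37y² + 1.
Try successive y values:
y = 1: x² = 37·1² + 1 = 38, not a perfect square
y = 2: x² = 37·2² + 1 = 149, not a perfect square
y = 3: x² = 37·3² + 1 = 334, not a perfect square
... continuing the search (or via continued fractions) ...
y = 12: x² = 37·12² + 1 = 5329, x = 73 ✓

Verify: 73² - 37·12² = 5329 - 5328 = 1 ✓

x = 73, y = 12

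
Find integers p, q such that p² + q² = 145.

We need to find integers p, q > 0 such that p² + q² = 145.
Trying p = 1: q² = 145 - 1² = 145 - 1 = 144
q = 12
Check: 1² + 12² = 1 + 144 = 145 ✓

145 = 1² + 12²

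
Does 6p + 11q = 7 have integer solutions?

Step 1: Compute gcd(6, 11).
gcd(6, 11) = 1

Step 2: Check divisibility.
Does 1 divide 7? 7 = 1 x 7, so yes.

By the theorem on linear Diophantine equations, 6p + 11q = 7 has integer solutions if and only if gcd(6, 11) divides 7. Since 1 | 7, solutions exist.

Yes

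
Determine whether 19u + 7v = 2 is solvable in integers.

Step 1: Compute gcd(19, 7).
gcd(19, 7) = 1

Step 2: Check divisibility.
Does 1 divide 2? 2 = 1 x 2, so yes.

By the theorem on linear Diophantine equations, 19u + 7v = 2 has integer solutions if and only if gcd(19, 7) divides 2. Since 1 | 2, solutions exist.

Yes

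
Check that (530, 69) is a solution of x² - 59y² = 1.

Compute x² = 530² = 280900
Compute 59y² = 59·69² = 59·4761 = 280899
x² - 59y² = 280900 - 280899 = 1
Since this equals 1, (530, 69) is a solution.

Yes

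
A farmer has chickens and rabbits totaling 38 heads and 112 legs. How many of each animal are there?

Let c = chickens, r = rabbits.
Heads: c + r = 38
Legs: 2c + 4r = 112
From the first equation, c = 38 - r. Substitute:
2(38 - r) + 4r = 112
76 + 2r = 112
r = (112 - 76)/2 = 18
c = 38 - 18 = 20

Chickens: 20, Rabbits: 18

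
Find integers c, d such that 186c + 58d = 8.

Step 1: Check solvability.
gcd(186, 58) = 2
Since 2 divides 8, solutions exist.

Step 2: Apply extended Euclidean algorithm to find gcd.
We find integers such that 186*x0 + 58*y0 = 2

Step 3: Scale the particular solution.
Multiply by 8/2 = 4:
c = 20, d = -64

Step 4: Verify.
186*(20) + 58*(-64) = 8 = 8 ✓

c = 20, d = -64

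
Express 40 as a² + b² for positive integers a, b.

We need to find integers a, b > 0 such that a² + b² = 40.
Trying a = 2: b² = 40 - 2² = 40 - 4 = 36
b = 6
Check: 2² + 6² = 4 + 36 = 40 ✓

40 = 2² + 6²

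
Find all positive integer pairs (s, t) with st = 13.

The positive divisors of 13 are: 1, 13.
Each divisor d gives the pair (d, 13/d):
(1, 13), (13, 1)

(1, 13), (13, 1)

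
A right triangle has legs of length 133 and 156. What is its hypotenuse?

c² = a² + b² = 133² + 156² = 17689 + 24336 = 42025
c = 205

205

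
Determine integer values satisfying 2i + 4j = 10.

Step 1: Check solvability.
gcd(2, 4) = 2
Since 2 divides 10, solutions exist.

Step 2: Apply extended Euclidean algorithm to find gcd.
We find integers such that 2*x0 + 4*y0 = 2

Step 3: Scale the particular solution.
Multiply by 10/2 = 5:
i = 5, j = 0

Step 4: Verify.
2*(5) + 4*(0) = 10 = 10 ✓

i = 5, j = 0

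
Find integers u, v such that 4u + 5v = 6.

Step 1: Check solvability.
gcd(4, 5) = 1
Since 1 divides 6, solutions exist.

Step 2: Apply extended Euclidean algorithm to find gcd.
We find integers such that 4*x0 + 5*y0 = 1

Step 3: Scale the particular solution.
Multiply by 6/1 = 6:
u = -6, v = 6

Step 4: Verify.
4*(-6) + 5*(6) = 6 = 6 ✓

u = -6, v = 6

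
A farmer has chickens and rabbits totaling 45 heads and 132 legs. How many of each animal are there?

Let c = chickens, r = rabbits.
Heads: c + r = 45
Legs: 2c + 4r = 132
From the first equation, c = 45 - r. Substitute:
2(45 - r) + 4r = 132
90 + 2r = 132
r = (132 - 90)/2 = 21
c = 45 - 21 = 24

Chickens: 24, Rabbits: 21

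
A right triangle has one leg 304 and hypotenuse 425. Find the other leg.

a² = c² - b² = 180625 - 92416 = 88209
a = 297

297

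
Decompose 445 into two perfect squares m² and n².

We need to find integers m, n > 0 such that m² + n² = 445.
Trying m = 2: n² = 445 - 2² = 445 - 4 = 441
n = 21
Check: 2² + 21² = 4 + 441 = 445 ✓

445 = 2² + 21²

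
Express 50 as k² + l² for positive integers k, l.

We need to find integers k, l > 0 such that k² + l² = 50.
Trying k = 1: l² = 50 - 1² = 50 - 1 = 49
l = 7
Check: 1² + 7² = 1 + 49 = 50 ✓

50 = 1² + 7²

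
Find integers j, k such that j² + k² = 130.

We need to find integers j, k > 0 such that j² + k² = 130.
Trying j = 3: k² = 130 - 3² = 130 - 9 = 121
k = 11
Check: 3² + 11² = 9 + 121 = 130 ✓

130 = 3² + 11²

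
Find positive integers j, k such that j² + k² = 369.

Search for j with 369 - j² a perfect square.
j = 12: 369 - 12² = 369 - 144 = 225 = 15² ✓
So j = 12, k = 15.

j = 12, k = 15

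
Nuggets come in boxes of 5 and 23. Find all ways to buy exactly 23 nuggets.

We need non-negative integers (x, y) with 5x + 23y = 23.
For each x in 0..4, check if 23 - 5x is a non-negative multiple of 23.
x = 0: 23y = 23, y = 1 ✓

(0 boxes of 5, 1 boxes of 23)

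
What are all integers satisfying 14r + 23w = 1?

Step 1: Compute gcd(14, 23) = 1.
Since 1 divides 1, solutions exist.

Step 2: Find a particular solution using extended Euclidean algorithm.
We get r₀ = 5, w₀ = -3.
Check: 14*5 + 23*-3 = 1 = 1 ✓

Step 3: Write the general solution.
r = 5 + (23/1)t = 5 + 23t
w = -3 - (14/1)t = -3 - 14t
for any integer t.

r = 5 + 23t, w = -3 - 14t for integer t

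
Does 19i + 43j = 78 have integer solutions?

Step 1: Compute gcd(19, 43).
gcd(19, 43) = 1

Step 2: Check divisibility.
Does 1 divide 78? 78 = 1 x 78, so yes.

By the theorem on linear Diophantine equations, 19i + 43j = 78 has integer solutions if and only if gcd(19, 43) divides 78. Since 1 | 78, solutions exist.

Yes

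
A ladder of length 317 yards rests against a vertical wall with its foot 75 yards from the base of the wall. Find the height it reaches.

The ladder, wall, and ground form a right triangle with hypotenuse 317 and one leg 75.
By the Pythagorean theorem: h² = 317² - 75² = 100489 - 5625 = 94864
h = √94864 = 308 yards

308 yards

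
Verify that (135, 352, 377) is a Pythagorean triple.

Compute a² + b² = 135² + 352² = 18225 + 123904 = 142129
Compute c² = 377² = 142129
Since 142129 = 142129, confirmed.

Yes, it is a Pythagorean triple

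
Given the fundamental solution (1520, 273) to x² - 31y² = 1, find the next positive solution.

Solutions to x² - Dy² = 1 are generated by powers of (x₀ + y₀√D).
The next solution satisfies x₁ + y₁√31 = (x₀ + y₀√31)², giving:
x₁ = x₀² + 31y₀² = 1520² + 31·273² = 2310400 + 2310399 = 4620799
y₁ = 2x₀y₀ = 2·1520·273 = 829920

Verify: 4620799² - 31·829920² = 21351783398401 - 21351783398400 = 1 ✓

x = 4620799, y = 829920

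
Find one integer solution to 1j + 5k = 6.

Step 1: Check solvability.
gcd(1, 5) = 1
Since 1 divides 6, solutions exist.

Step 2: Apply extended Euclidean algorithm to find gcd.
We find integers such that 1*x0 + 5*y0 = 1

Step 3: Scale the particular solution.
Multiply by 6/1 = 6:
j = 6, k = 0

Step 4: Verify.
1*(6) + 5*(0) = 6 = 6 ✓

j = 6, k = 0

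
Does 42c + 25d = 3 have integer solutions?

Step 1: Compute gcd(42, 25).
gcd(42, 25) = 1

Step 2: Check divisibility.
Does 1 divide 3? 3 = 1 x 3, so yes.

By the theorem on linear Diophantine equations, 42c + 25d = 3 has integer solutions if and only if gcd(42, 25) divides 3. Since 1 | 3, solutions exist.

Yes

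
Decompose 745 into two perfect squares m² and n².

We need to find integers m, n > 0 such that m² + n² = 745.
Trying m = 4: n² = 745 - 4² = 745 - 16 = 729
n = 27
Check: 4² + 27² = 16 + 729 = 745 ✓

745 = 4² + 27²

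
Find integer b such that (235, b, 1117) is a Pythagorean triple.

b² = c² - a² = 1117² - 235² = 1247689 - 55225 = 1192464
b = sqrt(1192464) = 1092

1092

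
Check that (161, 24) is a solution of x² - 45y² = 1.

Compute x² = 161² = 25921
Compute 45y² = 45·24² = 45·576 = 25920
x² - 45y² = 25921 - 25920 = 1
Since this equals 1, (161, 24) is a solution.

Yes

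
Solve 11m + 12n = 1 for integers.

Step 1: Check solvability.
gcd(11, 12) = 1
Since 1 divides 1, solutions exist.

Step 2: Apply extended Euclidean algorithm to find gcd.
We find integers such that 11*x0 + 12*y0 = 1

Step 3: Scale the particular solution.
Multiply by 1/1 = 1:
m = -1, n = 1

Step 4: Verify.
11*(-1) + 12*(1) = 1 = 1 ✓

m = -1, n = 1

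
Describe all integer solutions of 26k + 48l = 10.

Step 1: Compute gcd(26, 48) = 2.
Since 2 divides 10, solutions exist.

Step 2: Find a particular solution using extended Euclidean algorithm.
We get k₀ = -55, l₀ = 30.
Check: 26*-55 + 48*30 = 10 = 10 ✓

Step 3: Write the general solution.
k = -55 + (48/2)t = -55 + 24t
l = 30 - (26/2)t = 30 - 13t
for any integer t.

k = -55 + 24t, l = 30 - 13t for integer t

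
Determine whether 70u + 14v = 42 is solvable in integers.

Step 1: Compute gcd(70, 14).
gcd(70, 14) = 14

Step 2: Check divisibility.
Does 14 divide 42? 42 = 14 x 3, so yes.

By the theorem on linear Diophantine equations, 70u + 14v = 42 has integer solutions if and only if gcd(70, 14) divides 42. Since 14 | 42, solutions exist.

Yes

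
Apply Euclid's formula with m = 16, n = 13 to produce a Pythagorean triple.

a = m² - n² = 16² - 13² = 256 - 169 = 87
b = 2mn = 2·16·13 = 416
c = m² + n² = 256 + 169 = 425
Verify: 87² + 416² = 7569 + 173056 = 180625 = 425² ✓

(87, 416, 425)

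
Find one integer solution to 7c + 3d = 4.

Step 1: Check solvability.
gcd(7, 3) = 1
Since 1 divides 4, solutions exist.

Step 2: Apply extended Euclidean algorithm to find gcd.
We find integers such that 7*x0 + 3*y0 = 1

Step 3: Scale the particular solution.
Multiply by 4/1 = 4:
c = 4, d = -8

Step 4: Verify.
7*(4) + 3*(-8) = 4 = 4 ✓

c = 4, d = -8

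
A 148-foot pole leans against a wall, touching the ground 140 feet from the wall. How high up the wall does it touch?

The ladder, wall, and ground form a right triangle with hypotenuse 148 and one leg 140.
By the Pythagorean theorem: h² = 148² - 140² = 21904 - 19600 = 2304
h = √2304 = 48 feet

48 feet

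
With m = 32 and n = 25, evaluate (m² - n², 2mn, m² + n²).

a = m² - n² = 1024 - 625 = 399
b = 2mn = 2·32·25 = 1600
c = m² + n² = 1024 + 625 = 1649
Verify: 399² + 1600² = 159201 + 2560000 = 2719201 = 1649² ✓

(399, 1600, 1649)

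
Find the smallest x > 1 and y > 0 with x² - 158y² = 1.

We seek the smallest positive integers (x, y) with x² - 158y² = 1, i.e., x² = 158y² + 1.
Try successive y values:
y = 1: x² = 158·1² + 1 = 159, not a perfect square
y = 2: x² = 158·2² + 1 = 633, not a perfect square
y = 3: x² = 158·3² + 1 = 1423, not a perfect square
... continuing the search (or via continued fractions) ...
y = 616: x² = 158·616² + 1 = 59954049, x = 7743 ✓

Verify: 7743² - 158·616² = 59954049 - 59954048 = 1 ✓

x = 7743, y = 616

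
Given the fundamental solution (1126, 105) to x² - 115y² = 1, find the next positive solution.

Solutions to x² - Dy² = 1 are generated by powers of (x₀ + y₀√D).
The next solution satisfies x₁ + y₁√115 = (x₀ + y₀√115)², giving:
x₁ = x₀² + 115y₀² = 1126² + 115·105² = 1267876 + 1267875 = 2535751
y₁ = 2x₀y₀ = 2·1126·105 = 236460

Verify: 2535751² - 115·236460² = 6430033134001 - 6430033134000 = 1 ✓

x = 2535751, y = 236460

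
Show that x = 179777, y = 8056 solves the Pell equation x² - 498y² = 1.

Compute x² = 179777² = 32319769729
Compute 498y² = 498·8056² = 498·64899136 = 32319769728
x² - 498y² = 32319769729 - 32319769728 = 1
Since this equals 1, (179777, 8056) is a solution.

Yes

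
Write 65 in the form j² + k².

We need to find integers j, k > 0 such that j² + k² = 65.
Trying j = 1: k² = 65 - 1² = 65 - 1 = 64
k = 8
Check: 1² + 8² = 1 + 64 = 65 ✓

65 = 1² + 8²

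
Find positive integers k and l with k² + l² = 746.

We need to find integers k, l > 0 such that k² + l² = 746.
Trying k = 11: l² = 746 - 11² = 746 - 121 = 625
l = 25
Check: 11² + 25² = 121 + 625 = 746 ✓

746 = 11² + 25²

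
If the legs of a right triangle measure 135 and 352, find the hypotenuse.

c² = a² + b² = 135² + 352² = 18225 + 123904 = 142129
c = 377

377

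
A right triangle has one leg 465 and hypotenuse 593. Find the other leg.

b² = c² - a² = 351649 - 216225 = 135424
b = 368

368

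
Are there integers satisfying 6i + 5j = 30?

Step 1: Compute gcd(6, 5).
gcd(6, 5) = 1

Step 2: Check divisibility.
Does 1 divide 30? 30 = 1 x 30, so yes.

By the theorem on linear Diophantine equations, 6i + 5j = 30 has integer solutions if and only if gcd(6, 5) divides 30. Since 1 | 30, solutions exist.

Yes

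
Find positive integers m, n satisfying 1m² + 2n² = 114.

Try small values of m and check whether (114 - 1m²)/2 is a perfect square.
m = 8: 1·8² = 64, so 2n² = 114 - 64 = 50, giving n² = 25, n = 5.
Check: 1·8² + 2·5² = 64 + 50 = 114 ✓

m = 8, n = 5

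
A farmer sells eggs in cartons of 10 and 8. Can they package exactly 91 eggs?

We need non-negative a, b with 10a + 8b = 91.
gcd(10, 8) = 2, and 2 does not divide 91.
No integer solutions exist.

No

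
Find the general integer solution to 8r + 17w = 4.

Step 1: Compute gcd(8, 17) = 1.
Since 1 divides 4, solutions exist.

Step 2: Find a particular solution using extended Euclidean algorithm.
We get r₀ = -8, w₀ = 4.
Check: 8*-8 + 17*4 = 4 = 4 ✓

Step 3: Write the general solution.
r = -8 + (17/1)t = -8 + 17t
w = 4 - (8/1)t = 4 - 8t
for any integer t.

r = -8 + 17t, w = 4 - 8t for integer t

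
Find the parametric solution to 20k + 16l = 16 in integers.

Step 1: Compute gcd(20, 16) = 4.
Since 4 divides 16, solutions exist.

Step 2: Find a particular solution using extended Euclidean algorithm.
We get k₀ = 4, l₀ = -4.
Check: 20*4 + 16*-4 = 16 = 16 ✓

Step 3: Write the general solution.
k = 4 + (16/4)t = 4 + 4t
l = -4 - (20/4)t = -4 - 5t
for any integer t.

k = 4 + 4t, l = -4 - 5t for integer t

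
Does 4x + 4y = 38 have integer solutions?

Step 1: Compute gcd(4, 4).
gcd(4, 4) = 4

Step 2: Check divisibility.
Does 4 divide 38? 38 = 4 x 9 + 2, so no.

By the theorem on linear Diophantine equations, 4x + 4y = 38 has integer solutions if and only if gcd(4, 4) divides 38. Since 4 does not divide 38, no solutions exist.

No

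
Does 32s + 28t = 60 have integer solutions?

Step 1: Compute gcd(32, 28).
gcd(32, 28) = 4

Step 2: Check divisibility.
Does 4 divide 60? 60 = 4 x 15, so yes.

By the theorem on linear Diophantine equations, 32s + 28t = 60 has integer solutions if and only if gcd(32, 28) divides 60. Since 4 | 60, solutions exist.

Yes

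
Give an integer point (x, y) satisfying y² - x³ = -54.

Try small integer x values and check whether x³ - 54 is a perfect square.
x = 7: x³ - 54 = 7³ - 54 = 343 - 54 = 289
Is 289 a perfect square? 17² = 289 ✓
So (x, y) = (7, -17) is a solution.

x = 7, y = -17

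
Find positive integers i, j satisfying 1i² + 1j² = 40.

Try small values of i and check whether (40 - 1i²)/1 is a perfect square.
i = 2: 1·2² = 4, so 1j² = 40 - 4 = 36, giving j² = 36, j = 6.
Check: 1·2² + 1·6² = 4 + 36 = 40 ✓

i = 2, j = 6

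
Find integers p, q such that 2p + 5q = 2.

Step 1: Check solvability.
gcd(2, 5) = 1
Since 1 divides 2, solutions exist.

Step 2: Apply extended Euclidean algorithm to find gcd.
We find integers such that 2*x0 + 5*y0 = 1

Step 3: Scale the particular solution.
Multiply by 2/1 = 2:
p = -4, q = 2

Step 4: Verify.
2*(-4) + 5*(2) = 2 = 2 ✓

p = -4, q = 2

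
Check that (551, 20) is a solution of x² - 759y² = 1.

Compute x² = 551² = 303601
Compute 759y² = 759·20² = 759·400 = 303600
x² - 759y² = 303601 - 303600 = 1
Since this equals 1, (551, 20) is a solution.

Yes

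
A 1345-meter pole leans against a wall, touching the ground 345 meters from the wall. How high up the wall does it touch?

The ladder, wall, and ground form a right triangle with hypotenuse 1345 and one leg 345.
By the Pythagorean theorem: h² = 1345² - 345² = 1809025 - 119025 = 1690000
h = √1690000 = 1300 meters

1300 meters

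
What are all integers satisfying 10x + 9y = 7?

Step 1: Compute gcd(10, 9) = 1.
Since 1 divides 7, solutions exist.

Step 2: Find a particular solution using extended Euclidean algorithm.
We get x₀ = 7, y₀ = -7.
Check: 10*7 + 9*-7 = 7 = 7 ✓

Step 3: Write the general solution.
x = 7 + (9/1)t = 7 + 9t
y = -7 - (10/1)t = -7 - 10t
for any integer t.

x = 7 + 9t, y = -7 - 10t for integer t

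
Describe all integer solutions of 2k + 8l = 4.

Step 1: Compute gcd(2, 8) = 2.
Since 2 divides 4, solutions exist.

Step 2: Find a particular solution using extended Euclidean algorithm.
We get k₀ = 2, l₀ = 0.
Check: 2*2 + 8*0 = 4 = 4 ✓

Step 3: Write the general solution.
k = 2 + (8/2)t = 2 + 4t
l = 0 - (2/2)t = 0 - 1t
for any integer t.

k = 2 + 4t, l = 0 - 1t for integer t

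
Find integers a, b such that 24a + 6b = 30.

Step 1: Check solvability.
gcd(24, 6) = 6
Since 6 divides 30, solutions exist.

Step 2: Apply extended Euclidean algorithm to find gcd.
We find integers such that 24*x0 + 6*y0 = 6

Step 3: Scale the particular solution.
Multiply by 30/6 = 5:
a = 0, b = 5

Step 4: Verify.
24*(0) + 6*(5) = 30 = 30 ✓

a = 0, b = 5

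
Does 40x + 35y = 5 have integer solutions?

Step 1: Compute gcd(40, 35).
gcd(40, 35) = 5

Step 2: Check divisibility.
Does 5 divide 5? 5 = 5 x 1, so yes.

By the theorem on linear Diophantine equations, 40x + 35y = 5 has integer solutions if and only if gcd(40, 35) divides 5. Since 5 | 5, solutions exist.

Yes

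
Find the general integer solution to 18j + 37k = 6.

Step 1: Compute gcd(18, 37) = 1.
Since 1 divides 6, solutions exist.

Step 2: Find a particular solution using extended Euclidean algorithm.
We get j₀ = -12, k₀ = 6.
Check: 18*-12 + 37*6 = 6 = 6 ✓

Step 3: Write the general solution.
j = -12 + (37/1)t = -12 + 37t
k = 6 - (18/1)t = 6 - 18t
for any integer t.

j = -12 + 37t, k = 6 - 18t for integer t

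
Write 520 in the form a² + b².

We need to find integers a, b > 0 such that a² + b² = 520.
Trying a = 6: b² = 520 - 6² = 520 - 36 = 484
b = 22
Check: 6² + 22² = 36 + 484 = 520 ✓

520 = 6² + 22²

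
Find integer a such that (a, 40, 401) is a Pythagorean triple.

a² = c² - b² = 401² - 40² = 160801 - 1600 = 159201
a = sqrt(159201) = 399

399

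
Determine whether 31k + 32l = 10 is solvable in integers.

Step 1: Compute gcd(31, 32).
gcd(31, 32) = 1

Step 2: Check divisibility.
Does 1 divide 10? 10 = 1 x 10, so yes.

By the theorem on linear Diophantine equations, 31k + 32l = 10 has integer solutions if and only if gcd(31, 32) divides 10. Since 1 | 10, solutions exist.

Yes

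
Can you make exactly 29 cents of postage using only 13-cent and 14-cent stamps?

We need non-negative x, y with 13x + 14y = 29.
gcd(13, 14) = 1 divides 29, so integer solutions exist, but checking x = 0..2 shows none with y ≥ 0.
So 29 cannot be made with non-negative stamp counts.

No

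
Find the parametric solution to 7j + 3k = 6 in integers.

Step 1: Compute gcd(7, 3) = 1.
Since 1 divides 6, solutions exist.

Step 2: Find a particular solution using extended Euclidean algorithm.
We get j₀ = 6, k₀ = -12.
Check: 7*6 + 3*-12 = 6 = 6 ✓

Step 3: Write the general solution.
j = 6 + (3/1)t = 6 + 3t
k = -12 - (7/1)t = -12 - 7t
for any integer t.

j = 6 + 3t, k = -12 - 7t for integer t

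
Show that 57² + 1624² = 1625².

Compute a² + b² = 57² + 1624² = 3249 + 2637376 = 2640625
Compute c² = 1625² = 2640625
Since 2640625 = 2640625, confirmed.

Yes, it is a Pythagorean triple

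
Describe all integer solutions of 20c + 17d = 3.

Step 1: Compute gcd(20, 17) = 1.
Since 1 divides 3, solutions exist.

Step 2: Find a particular solution using extended Euclidean algorithm.
We get c₀ = 18, d₀ = -21.
Check: 20*18 + 17*-21 = 3 = 3 ✓

Step 3: Write the general solution.
c = 18 + (17/1)t = 18 + 17t
d = -21 - (20/1)t = -21 - 20t
for any integer t.

c = 18 + 17t, d = -21 - 20t for integer t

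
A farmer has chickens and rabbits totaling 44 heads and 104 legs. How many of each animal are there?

Let c = chickens, r = rabbits.
Heads: c + r = 44
Legs: 2c + 4r = 104
From the first equation, c = 44 - r. Substitute:
2(44 - r) + 4r = 104
88 + 2r = 104
r = (104 - 88)/2 = 8
c = 44 - 8 = 36

Chickens: 36, Rabbits: 8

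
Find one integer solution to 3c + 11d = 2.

Step 1: Check solvability.
gcd(3, 11) = 1
Since 1 divides 2, solutions exist.

Step 2: Apply extended Euclidean algorithm to find gcd.
We find integers such that 3*x0 + 11*y0 = 1

Step 3: Scale the particular solution.
Multiply by 2/1 = 2:
c = 8, d = -2

Step 4: Verify.
3*(8) + 11*(-2) = 2 = 2 ✓

c = 8, d = -2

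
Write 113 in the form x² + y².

We need to find integers x, y > 0 such that x² + y² = 113.
Trying x = 7: y² = 113 - 7² = 113 - 49 = 64
y = 8
Check: 7² + 8² = 49 + 64 = 113 ✓

113 = 7² + 8²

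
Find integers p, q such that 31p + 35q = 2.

Step 1: Check solvability.
gcd(31, 35) = 1
Since 1 divides 2, solutions exist.

Step 2: Apply extended Euclidean algorithm to find gcd.
We find integers such that 31*x0 + 35*y0 = 1

Step 3: Scale the particular solution.
Multiply by 2/1 = 2:
p = -18, q = 16

Step 4: Verify.
31*(-18) + 35*(16) = 2 = 2 ✓

p = -18, q = 16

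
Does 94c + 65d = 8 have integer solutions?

Step 1: Compute gcd(94, 65).
gcd(94, 65) = 1

Step 2: Check divisibility.
Does 1 divide 8? 8 = 1 x 8, so yes.

By the theorem on linear Diophantine equations, 94c + 65d = 8 has integer solutions if and only if gcd(94, 65) divides 8. Since 1 | 8, solutions exist.

Yes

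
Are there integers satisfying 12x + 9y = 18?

Step 1: Compute gcd(12, 9).
gcd(12, 9) = 3

Step 2: Check divisibility.
Does 3 divide 18? 18 = 3 x 6, so yes.

By the theorem on linear Diophantine equations, 12x + 9y = 18 has integer solutions if and only if gcd(12, 9) divides 18. Since 3 | 18, solutions exist.

Yes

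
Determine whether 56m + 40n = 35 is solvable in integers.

Step 1: Compute gcd(56, 40).
gcd(56, 40) = 8

Step 2: Check divisibility.
Does 8 divide 35? 35 = 8 x 4 + 3, so no.

By the theorem on linear Diophantine equations, 56m + 40n = 35 has integer solutions if and only if gcd(56, 40) divides 35. Since 8 does not divide 35, no solutions exist.

No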